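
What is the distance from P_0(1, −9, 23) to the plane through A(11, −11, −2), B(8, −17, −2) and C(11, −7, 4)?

AB = (−3, −6, 0) and AC = (0, 4, 6), so a normal is n = AB × AC = (−36, 18, −12).
d = |(-36)·1 + 18·(-9) + (-12)·23 − (-570)| / √(1296 + 324 + 144) = |96| / 42 = 16/7.

16/7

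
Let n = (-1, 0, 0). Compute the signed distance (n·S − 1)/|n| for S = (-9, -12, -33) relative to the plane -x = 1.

8

n·S − 1 = 8.
|n| = 1, so the signed distance is 8/1 = 8.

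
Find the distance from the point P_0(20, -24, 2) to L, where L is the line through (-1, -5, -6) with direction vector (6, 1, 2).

√497

Direction vector d = (6, 1, 2).
AP = (21, -19, 8), and AP × d = (-46, 6, 135).
|AP × d|² = 20377 and |d|² = 41, so the distance is √(20377/41) = √497.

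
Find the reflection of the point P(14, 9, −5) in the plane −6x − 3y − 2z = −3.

(-10, -3, -13)

With n = (−6, −3, −2), the signed offset is (n·P − (-3))/|n|² = -98/49 = -2.
P' = P − 2t·n = (14, 9, −5) − (-4)·(−6, −3, −2) = (−10, −3, −13).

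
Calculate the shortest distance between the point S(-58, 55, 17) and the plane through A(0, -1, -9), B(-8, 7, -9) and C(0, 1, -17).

6√33/11

AB = (-8, 8, 0) and AC = (0, 2, -8), so a normal is n = AB × AC = (-64, -64, -16).
Then n·(-58, 55, 17) - 208 = -288.
|n| = √(4096 + 4096 + 256) = 16√33, so the distance is |-288|/(16√33) = 18/√33.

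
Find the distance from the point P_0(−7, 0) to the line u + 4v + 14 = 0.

7/√17

The normal to the line is n = (1, 4) with |n| = √17.
|n·P_0 − (-14)| = |-7 − (-14)| = 7, so the distance is 7/√17.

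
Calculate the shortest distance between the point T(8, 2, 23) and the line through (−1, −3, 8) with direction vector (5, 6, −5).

√331

Direction vector d = (5, 6, −5).
AP = (9, 5, 15); AP·d = 0, |AP|² = 331, |d|² = 86.
distance² = |AP|² − (AP·d)²/|d|² = 331 − 0/86 = 331, so the distance is √331.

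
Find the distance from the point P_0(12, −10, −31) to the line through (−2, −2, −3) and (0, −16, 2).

6√29

A direction vector is d = (2, −14, 5).
AP = (14, −8, −28); AP·d = 0, |AP|² = 1044, |d|² = 225.
distance² = |AP|² − (AP·d)²/|d|² = 1044 − 0/225 = 1044, so the distance is 6√29.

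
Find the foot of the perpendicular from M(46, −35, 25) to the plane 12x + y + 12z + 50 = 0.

(10, -38, -11)

n = (12, 1, 12), |n|² = 289, and n·M − (-50) = 867.
t = 867/289 = 3, so the foot is M − t·n = (46, −35, 25) − 3·(12, 1, 12) = (10, −38, −11).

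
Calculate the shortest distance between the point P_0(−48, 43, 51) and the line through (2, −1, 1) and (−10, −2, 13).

34√2

A direction vector is d = (−12, −1, 12).
AP = (−50, 44, 50), and AP × d = (578, 0, 578).
|AP × d|² = 668168 and |d|² = 289, so the distance is √(668168/289) = √2312 = 34√2.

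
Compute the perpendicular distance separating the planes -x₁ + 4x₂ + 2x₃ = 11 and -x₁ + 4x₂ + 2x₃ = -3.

Both planes have normal n = (-1, 4, 2), |n| = √21. Any point on the first plane is at distance |(-3) − 11|/|n| = 14/√21 from the second.

14/√21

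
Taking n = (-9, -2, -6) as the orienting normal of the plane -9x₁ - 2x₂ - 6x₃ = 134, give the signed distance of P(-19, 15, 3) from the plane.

-1

n·P − 134 = -11.
|n| = 11, so the signed distance is -11/11 = -1.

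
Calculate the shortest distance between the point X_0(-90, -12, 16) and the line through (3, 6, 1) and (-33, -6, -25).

3√493

A direction vector is d = (-36, -12, -26).
AP = (-93, -18, 15); AP·d = 3174, |AP|² = 9198, |d|² = 2116.
distance² = |AP|² − (AP·d)²/|d|² = 9198 − 10074276/2116 = 4437, so the distance is 3√493.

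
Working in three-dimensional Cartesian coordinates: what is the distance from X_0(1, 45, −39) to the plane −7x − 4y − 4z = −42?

n = (−7, −4, −4); n·P − (-42) = 11; |n| = 9; distance = 11/9.

11/9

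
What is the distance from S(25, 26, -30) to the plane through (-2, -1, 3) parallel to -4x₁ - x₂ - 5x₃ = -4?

Parallel planes share the normal n = (-4, -1, -5); since (-2, -1, 3) lies on the plane, its equation is -4x₁ - x₂ - 5x₃ = -6.
Then n·(25, 26, -30) - (-6) = 30.
|n| = √(16 + 1 + 25) = √42, so the distance is |30|/√42 = 5√42/7.

30/√42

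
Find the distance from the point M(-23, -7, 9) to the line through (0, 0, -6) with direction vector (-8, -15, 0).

Direction vector d = (-8, -15, 0).
AP = (-23, -7, 15), and AP × d = (225, -120, 289).
|AP × d|² = 148546 and |d|² = 289, so the distance is √(148546/289) = √514.

√514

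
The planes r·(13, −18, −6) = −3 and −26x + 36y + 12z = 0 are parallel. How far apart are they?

Divide the second equation by -2 to match normals: 13x − 18y − 6z = 0.
Both planes have normal n = (13, −18, −6), |n| = 23. Any point on the first plane is at distance |0 − (-3)|/|n| = 3/23 from the second.

3/23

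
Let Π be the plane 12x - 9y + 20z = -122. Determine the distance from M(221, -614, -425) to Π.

d = |12·221 + (-9)·(-614) + 20·(-425) − (-122)| / √(144 + 81 + 400) = |-200| / 25 = 8.

8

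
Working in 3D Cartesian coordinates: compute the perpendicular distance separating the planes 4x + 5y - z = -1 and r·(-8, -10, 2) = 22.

Divide the second equation by -2 to match normals: 4x + 5y - z = -11.
With common normal n = (4, 5, -1) (|n| = √42), the distance is |(-1) − (-11)|/|n| = 10/√42 = 5√42/21.

10/√42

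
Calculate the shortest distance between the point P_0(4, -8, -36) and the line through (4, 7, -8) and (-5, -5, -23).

A direction vector is d = (-9, -12, -15).
AP = (0, -15, -28), and AP × d = (-111, 252, -135).
|AP × d|² = 94050 and |d|² = 450, so the distance is √(94050/450) = √209.

√209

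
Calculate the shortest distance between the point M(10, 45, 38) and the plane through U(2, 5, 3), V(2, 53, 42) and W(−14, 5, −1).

UV = (0, 48, 39) and UW = (−16, 0, −4), so a normal is n = UV × UW = (−192, −624, 768).
n = (−192, −624, 768); n·P − (-1200) = 384; |n| = 1008; distance = 384/1008 = 8/21.

8/21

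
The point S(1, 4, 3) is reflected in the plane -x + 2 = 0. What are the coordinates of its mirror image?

(3, 4, 3)

With n = (-1, 0, 0), the signed offset is (n·S − (-2))/|n|² = 1/1 = 1.
S' = S − 2t·n = (1, 4, 3) − 2·(-1, 0, 0) = (3, 4, 3).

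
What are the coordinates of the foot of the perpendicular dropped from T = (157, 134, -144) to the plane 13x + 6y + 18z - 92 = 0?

(3520/23, 3040/23, -3438/23)

The perpendicular from T has direction n = (13, 6, 18): r = (157, 134, -144) + μ(13, 6, 18).
Substitute into the plane: n·(T + μn) = 92 gives 253 + 529μ = 92, so μ = -7/23.
Foot = (157, 134, -144) + (-7/23)·(13, 6, 18) = (3520/23, 3040/23, -3438/23).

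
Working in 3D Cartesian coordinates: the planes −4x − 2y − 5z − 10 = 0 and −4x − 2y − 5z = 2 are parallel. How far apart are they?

8/(3√5)

Both planes have normal n = (−4, −2, −5), |n| = 3√5. Any point on the first plane is at distance |2 − 10|/|n| = 8/(3√5) from the second.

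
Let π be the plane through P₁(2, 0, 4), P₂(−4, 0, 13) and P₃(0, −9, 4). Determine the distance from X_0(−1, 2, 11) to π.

1

P₁P₂ = (−6, 0, 9) and P₁P₃ = (−2, −9, 0), so a normal is n = P₁P₂ × P₁P₃ = (81, −18, 54).
d = |81·(-1) + (-18)·2 + 54·11 − 378| / √(6561 + 324 + 2916) = |99| / 99 = 1.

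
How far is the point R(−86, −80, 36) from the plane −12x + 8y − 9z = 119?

d = |(-12)·(-86) + 8·(-80) + (-9)·36 − 119| / √(144 + 64 + 81) = |-51| / 17 = 3.

3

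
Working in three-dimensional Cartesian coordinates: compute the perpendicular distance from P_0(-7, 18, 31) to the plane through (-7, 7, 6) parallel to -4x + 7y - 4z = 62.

23/9

Parallel planes share the normal n = (-4, 7, -4); since (-7, 7, 6) lies on the plane, its equation is -4x + 7y - 4z = 53.
d = |(-4)·(-7) + 7·18 + (-4)·31 − 53| / √(16 + 49 + 16) = |-23| / 9 = 23/9.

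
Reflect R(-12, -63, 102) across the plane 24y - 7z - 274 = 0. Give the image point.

(-12, 129, 46)

With n = (0, 24, -7), the signed offset is (n·R − 274)/|n|² = -2500/625 = -4.
R' = R − 2t·n = (-12, -63, 102) − (-8)·(0, 24, -7) = (-12, 129, 46).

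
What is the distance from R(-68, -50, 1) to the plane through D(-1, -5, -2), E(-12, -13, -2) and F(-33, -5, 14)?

1/3

DE = (-11, -8, 0) and DF = (-32, 0, 16), so a normal is n = DE × DF = (-128, 176, -256).
Then n·(-68, -50, 1) - (-240) = -112.
|n| = √(16384 + 30976 + 65536) = 336, so the distance is |-112|/336 = 1/3.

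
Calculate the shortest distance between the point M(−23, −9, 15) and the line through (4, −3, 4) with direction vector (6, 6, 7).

Direction vector d = (6, 6, 7).
AP = (−27, −6, 11); AP·d = -121, |AP|² = 886, |d|² = 121.
distance² = |AP|² − (AP·d)²/|d|² = 886 − 14641/121 = 765, so the distance is 3√85.

3√85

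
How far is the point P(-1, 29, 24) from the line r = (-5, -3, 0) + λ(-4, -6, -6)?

4√13

Direction vector d = (-4, -6, -6).
AP = (4, 32, 24); AP·d = -352, |AP|² = 1616, |d|² = 88.
distance² = |AP|² − (AP·d)²/|d|² = 1616 − 123904/88 = 208, so the distance is 4√13.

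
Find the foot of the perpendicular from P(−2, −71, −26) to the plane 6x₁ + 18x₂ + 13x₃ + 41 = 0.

n = (6, 18, 13), |n|² = 529, and n·P − (-41) = -1587.
t = -1587/529 = -3, so the foot is P − t·n = (−2, −71, −26) − (-3)·(6, 18, 13) = (16, −17, 13).

(16, -17, 13)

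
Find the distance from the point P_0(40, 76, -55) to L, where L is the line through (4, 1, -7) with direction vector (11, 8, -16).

Direction vector d = (11, 8, -16).
AP = (36, 75, -48), and AP × d = (-816, 48, -537).
|AP × d|² = 956529 and |d|² = 441, so the distance is √(956529/441) = √2169 = 3√241.

3√241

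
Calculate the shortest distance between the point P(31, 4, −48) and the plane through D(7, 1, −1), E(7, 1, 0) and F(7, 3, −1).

24

DE = (0, 0, 1) and DF = (0, 2, 0), so a normal is n = DE × DF = (−2, 0, 0).
d = |(-2)·31 − (-14)| / √(4 + 0 + 0) = |-48| / 2 = 24.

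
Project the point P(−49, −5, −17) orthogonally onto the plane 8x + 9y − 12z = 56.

(-41, 4, -29)

n = (8, 9, −12), |n|² = 289, and n·P − 56 = -289.
t = -289/289 = -1, so the foot is P − t·n = (−49, −5, −17) − (-1)·(8, 9, −12) = (−41, 4, −29).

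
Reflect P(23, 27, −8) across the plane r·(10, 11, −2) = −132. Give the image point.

With n = (10, 11, −2), the signed offset is (n·P − (-132))/|n|² = 675/225 = 3.
P' = P − 2t·n = (23, 27, −8) − 6·(10, 11, −2) = (−37, −39, 4).

(-37, -39, 4)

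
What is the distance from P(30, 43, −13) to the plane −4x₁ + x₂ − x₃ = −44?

10√2/3

Normal vector n = (−4, 1, −1), and n·(30, 43, −13) − (−44) = −20.
|n| = √(16 + 1 + 1) = 3√2, so the distance is |-20|/(3√2) = 10√2/3.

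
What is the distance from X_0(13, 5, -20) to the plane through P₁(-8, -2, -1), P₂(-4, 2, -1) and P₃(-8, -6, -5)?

P₁P₂ = (4, 4, 0) and P₁P₃ = (0, -4, -4), so a normal is n = P₁P₂ × P₁P₃ = (-16, 16, -16).
d = |(-16)·13 + 16·5 + (-16)·(-20) − 112| / √(256 + 256 + 256) = |80| / (16√3) = 5√3/3.

5√3/3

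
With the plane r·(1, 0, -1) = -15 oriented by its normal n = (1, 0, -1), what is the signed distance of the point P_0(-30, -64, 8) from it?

n·P_0 − (-15) = -23.
|n| = √2, so the signed distance is -23/√2.

-23/√2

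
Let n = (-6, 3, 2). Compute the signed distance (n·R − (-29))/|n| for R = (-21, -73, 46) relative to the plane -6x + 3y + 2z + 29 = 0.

4

n·R − (-29) = 28.
|n| = 7, so the signed distance is 28/7 = 4.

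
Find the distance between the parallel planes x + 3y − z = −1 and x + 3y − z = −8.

Both planes have normal n = (1, 3, −1), |n| = √11. Any point on the first plane is at distance |(-8) − (-1)|/|n| = 7/√11 = 7√11/11 from the second.

7/√11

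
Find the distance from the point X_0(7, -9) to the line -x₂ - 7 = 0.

The normal to the line is n = (0, -1) with |n| = 1.
|n·X_0 − 7| = |9 − 7| = 2, so the distance is 2/1 = 2.

2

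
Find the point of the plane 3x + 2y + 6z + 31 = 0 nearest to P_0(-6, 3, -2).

(-45/7, 19/7, -20/7)

n = (3, 2, 6), |n|² = 49, and n·P_0 − (-31) = 7.
t = 7/49 = 1/7, so the foot is P_0 − t·n = (-6, 3, -2) − (1/7)·(3, 2, 6) = (-45/7, 19/7, -20/7).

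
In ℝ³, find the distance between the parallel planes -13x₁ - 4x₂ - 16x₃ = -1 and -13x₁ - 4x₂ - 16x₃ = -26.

With common normal n = (-13, -4, -16) (|n| = 21), the distance is |(-1) − (-26)|/|n| = 25/21.

25/21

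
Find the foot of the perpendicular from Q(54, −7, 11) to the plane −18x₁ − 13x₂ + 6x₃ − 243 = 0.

The perpendicular from Q has direction n = (−18, −13, 6): r = (54, −7, 11) + t(−18, −13, 6).
Substitute into the plane: n·(Q + tn) = 243 gives -815 + 529t = 243, so t = 2.
Foot = (54, −7, 11) + 2·(−18, −13, 6) = (18, −33, 23).

(18, -33, 23)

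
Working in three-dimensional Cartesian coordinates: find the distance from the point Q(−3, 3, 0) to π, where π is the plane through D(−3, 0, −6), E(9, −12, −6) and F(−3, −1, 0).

24√73/73

DE = (12, −12, 0) and DF = (0, −1, 6), so a normal is n = DE × DF = (−72, −72, −12).
Then n·(−3, 3, 0) − 288 = −288.
|n| = √(5184 + 5184 + 144) = 12√73, so the distance is |-288|/(12√73) = 24/√73.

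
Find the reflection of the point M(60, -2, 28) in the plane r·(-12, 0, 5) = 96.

n = (-12, 0, 5), |n|² = 169, n·M − 96 = -676, so t = -676/169 = -4.
Foot F = M − (-4)·n = (12, -2, 48); the reflection is 2F − M = (-36, -2, 68).

(-36, -2, 68)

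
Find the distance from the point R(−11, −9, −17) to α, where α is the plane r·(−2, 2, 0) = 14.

5√2/2

Normal vector n = (−2, 2, 0), and n·(−11, −9, −17) − 14 = −10.
|n| = √(4 + 4 + 0) = 2√2, so the distance is |-10|/(2√2) = 5/√2.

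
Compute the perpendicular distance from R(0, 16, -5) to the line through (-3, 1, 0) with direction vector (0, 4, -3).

√34

Direction vector d = (0, 4, -3).
AP = (3, 15, -5); AP·d = 75, |AP|² = 259, |d|² = 25.
distance² = |AP|² − (AP·d)²/|d|² = 259 − 5625/25 = 34, so the distance is √34.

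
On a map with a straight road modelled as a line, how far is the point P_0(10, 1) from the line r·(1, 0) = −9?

19

The normal to the line is n = (1, 0) with |n| = 1.
|n·P_0 − (-9)| = |10 − (-9)| = 19, so the distance is 19/1 = 19.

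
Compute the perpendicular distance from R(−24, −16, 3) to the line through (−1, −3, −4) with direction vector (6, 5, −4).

3√6

Direction vector d = (6, 5, −4).
AP = (−23, −13, 7); AP·d = -231, |AP|² = 747, |d|² = 77.
distance² = |AP|² − (AP·d)²/|d|² = 747 − 53361/77 = 54, so the distance is 3√6.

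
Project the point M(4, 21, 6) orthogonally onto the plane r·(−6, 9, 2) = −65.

(16, 3, 2)

n = (−6, 9, 2), |n|² = 121, and n·M − (-65) = 242.
t = 242/121 = 2, so the foot is M − t·n = (4, 21, 6) − 2·(−6, 9, 2) = (16, 3, 2).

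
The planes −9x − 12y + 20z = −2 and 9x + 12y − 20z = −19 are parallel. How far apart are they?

21/25

Divide the second equation by -1 to match normals: −9x − 12y + 20z = 19.
With common normal n = (−9, −12, 20) (|n| = 25), the distance is |(-2) − 19|/|n| = 21/25.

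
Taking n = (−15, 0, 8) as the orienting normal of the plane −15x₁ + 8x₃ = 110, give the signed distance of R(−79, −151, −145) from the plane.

-5

n·R − 110 = -85.
|n| = 17, so the signed distance is -85/17 = -5.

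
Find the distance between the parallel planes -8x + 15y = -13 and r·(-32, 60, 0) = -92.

10/17

Divide the second equation by 4 to match normals: -8x + 15y = -23.
Both planes have normal n = (-8, 15, 0), |n| = 17. Any point on the first plane is at distance |(-23) − (-13)|/|n| = 10/17 from the second.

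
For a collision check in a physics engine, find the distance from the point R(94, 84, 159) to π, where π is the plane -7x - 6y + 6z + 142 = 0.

6

n = (-7, -6, 6); n·P − (-142) = -66; |n| = 11; distance = 66/11 = 6.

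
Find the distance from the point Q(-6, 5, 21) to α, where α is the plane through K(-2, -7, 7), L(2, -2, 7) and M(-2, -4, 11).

13√2/5

KL = (4, 5, 0) and KM = (0, 3, 4), so a normal is n = KL × KM = (20, -16, 12).
n = (20, -16, 12); n·P − 156 = -104; |n| = 20√2; distance = 104/(20√2) = 13√2/5.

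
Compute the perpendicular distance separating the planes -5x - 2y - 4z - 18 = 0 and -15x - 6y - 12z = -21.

5√5/3

Divide the second equation by 3 to match normals: -5x - 2y - 4z = -7.
Both planes have normal n = (-5, -2, -4), |n| = 3√5. Any point on the first plane is at distance |(-7) − 18|/|n| = 25/(3√5) = 5√5/3 from the second.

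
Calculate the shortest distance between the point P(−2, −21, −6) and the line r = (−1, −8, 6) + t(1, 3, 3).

Direction vector d = (1, 3, 3).
AP = (−1, −13, −12), and AP × d = (−3, −9, 10).
|AP × d|² = 190 and |d|² = 19, so the distance is √(190/19) = √10.

√10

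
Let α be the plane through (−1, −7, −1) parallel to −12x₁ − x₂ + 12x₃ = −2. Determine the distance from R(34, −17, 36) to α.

2

Parallel planes share the normal n = (−12, −1, 12); since (−1, −7, −1) lies on the plane, its equation is −12x₁ − x₂ + 12x₃ = 7.
Then n·(34, −17, 36) − 7 = 34.
|n| = √(144 + 1 + 144) = 17, so the distance is |34|/17 = 2.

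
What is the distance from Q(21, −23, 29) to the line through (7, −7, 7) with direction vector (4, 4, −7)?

6√17

Direction vector d = (4, 4, −7).
AP = (14, −16, 22); AP·d = -162, |AP|² = 936, |d|² = 81.
distance² = |AP|² − (AP·d)²/|d|² = 936 − 26244/81 = 612, so the distance is 6√17.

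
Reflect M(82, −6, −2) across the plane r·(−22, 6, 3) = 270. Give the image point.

(-94, 42, 22)

With n = (−22, 6, 3), the signed offset is (n·M − 270)/|n|² = -2116/529 = -4.
M' = M − 2t·n = (82, −6, −2) − (-8)·(−22, 6, 3) = (−94, 42, 22).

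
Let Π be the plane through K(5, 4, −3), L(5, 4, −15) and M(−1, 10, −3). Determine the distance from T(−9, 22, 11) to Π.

KL = (0, 0, −12) and KM = (−6, 6, 0), so a normal is n = KL × KM = (72, 72, 0).
n = (72, 72, 0); n·P − 648 = 288; |n| = 72√2; distance = 288/(72√2) = 2√2.

2√2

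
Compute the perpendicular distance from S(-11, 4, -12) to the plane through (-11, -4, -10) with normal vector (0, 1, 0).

8

The plane has equation n·(r − (-11, -4, -10)) = 0, i.e. n·r = -4.
Then n·(-11, 4, -12) - (-4) = 8.
|n| = √(0 + 1 + 0) = 1, so the distance is |8|/1 = 8.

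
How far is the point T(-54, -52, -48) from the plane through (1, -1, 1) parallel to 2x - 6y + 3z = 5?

Parallel planes share the normal n = (2, -6, 3); since (1, -1, 1) lies on the plane, its equation is 2x - 6y + 3z = 11.
Then n·(-54, -52, -48) - 11 = 49.
|n| = √(4 + 36 + 9) = 7, so the distance is |49|/7 = 7.

7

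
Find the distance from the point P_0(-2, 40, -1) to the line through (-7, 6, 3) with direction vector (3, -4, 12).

Direction vector d = (3, -4, 12).
AP = (5, 34, -4); AP·d = -169, |AP|² = 1197, |d|² = 169.
distance² = |AP|² − (AP·d)²/|d|² = 1197 − 28561/169 = 1028, so the distance is 2√257.

2√257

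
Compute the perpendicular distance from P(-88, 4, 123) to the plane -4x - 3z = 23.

8

Normal vector n = (-4, 0, -3), and n·(-88, 4, 123) - 23 = -40.
|n| = √(16 + 0 + 9) = 5, so the distance is |-40|/5 = 8.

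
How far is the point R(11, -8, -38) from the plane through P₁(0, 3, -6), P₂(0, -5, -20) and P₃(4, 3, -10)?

P₁P₂ = (0, -8, -14) and P₁P₃ = (4, 0, -4), so a normal is n = P₁P₂ × P₁P₃ = (32, -56, 32).
d = |32·11 + (-56)·(-8) + 32·(-38) − (-360)| / √(1024 + 3136 + 1024) = |-56| / 72 = 7/9.

7/9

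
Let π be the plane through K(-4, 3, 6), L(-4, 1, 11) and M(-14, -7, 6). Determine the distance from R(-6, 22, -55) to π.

KL = (0, -2, 5) and KM = (-10, -10, 0), so a normal is n = KL × KM = (50, -50, -20).
Then n·(-6, 22, -55) - (-470) = 170.
|n| = √(2500 + 2500 + 400) = 30√6, so the distance is |170|/(30√6) = 17/(3√6).

17√6/18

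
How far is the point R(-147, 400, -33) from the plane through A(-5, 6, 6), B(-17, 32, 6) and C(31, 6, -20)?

AB = (-12, 26, 0) and AC = (36, 0, -26), so a normal is n = AB × AC = (-676, -312, -936).
Then n·(-147, 400, -33) - (-4108) = 9568.
|n| = √(456976 + 97344 + 876096) = 1196, so the distance is |9568|/1196 = 8.

8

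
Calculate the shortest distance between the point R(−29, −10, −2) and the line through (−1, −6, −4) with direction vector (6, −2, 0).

2√41

Direction vector d = (6, −2, 0).
AP = (−28, −4, 2), and AP × d = (4, 12, 80).
|AP × d|² = 6560 and |d|² = 40, so the distance is √(6560/40) = √164 = 2√41.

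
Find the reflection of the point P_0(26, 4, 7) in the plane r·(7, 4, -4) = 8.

n = (7, 4, -4), |n|² = 81, n·P_0 − 8 = 162, so t = 162/81 = 2.
Foot F = P_0 − 2·n = (12, -4, 15); the reflection is 2F − P_0 = (-2, -12, 23).

(-2, -12, 23)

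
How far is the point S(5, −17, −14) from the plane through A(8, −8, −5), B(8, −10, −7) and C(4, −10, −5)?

AB = (0, −2, −2) and AC = (−4, −2, 0), so a normal is n = AB × AC = (−4, 8, −8).
Then n·(5, −17, −14) − (−56) = 12.
|n| = √(16 + 64 + 64) = 12, so the distance is |12|/12 = 1.

1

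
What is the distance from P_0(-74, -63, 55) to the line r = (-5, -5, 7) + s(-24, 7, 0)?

Direction vector d = (-24, 7, 0).
AP = (-69, -58, 48), and AP × d = (-336, -1152, -1875).
|AP × d|² = 4955625 and |d|² = 625, so the distance is √(4955625/625) = √7929 = 3√881.

3√881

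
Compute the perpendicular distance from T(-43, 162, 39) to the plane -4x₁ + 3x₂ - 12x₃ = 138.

Normal vector n = (-4, 3, -12), and n·(-43, 162, 39) - 138 = 52.
|n| = √(16 + 9 + 144) = 13, so the distance is |52|/13 = 4.

4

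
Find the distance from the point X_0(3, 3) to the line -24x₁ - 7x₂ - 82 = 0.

7

d = |(-24)·3 + (-7)·3 − 82| / √(576 + 49) = |-175|/25 = 7.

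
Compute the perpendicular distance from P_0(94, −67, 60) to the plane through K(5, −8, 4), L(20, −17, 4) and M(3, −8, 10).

4√35/5

KL = (15, −9, 0) and KM = (−2, 0, 6), so a normal is n = KL × KM = (−54, −90, −18).
n = (−54, −90, −18); n·P − 378 = -504; |n| = 18√35; distance = 504/(18√35) = 28/√35.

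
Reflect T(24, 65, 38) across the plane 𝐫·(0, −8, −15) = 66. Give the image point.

(24, 1, -82)

With n = (0, −8, −15), the signed offset is (n·T − 66)/|n|² = -1156/289 = -4.
T' = T − 2t·n = (24, 65, 38) − (-8)·(0, −8, −15) = (24, 1, −82).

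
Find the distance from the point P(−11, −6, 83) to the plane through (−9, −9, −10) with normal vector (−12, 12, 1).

The plane has equation n·(r − (−9, −9, −10)) = 0, i.e. n·r = -10.
n = (−12, 12, 1); n·P − (-10) = 153; |n| = 17; distance = 153/17 = 9.

9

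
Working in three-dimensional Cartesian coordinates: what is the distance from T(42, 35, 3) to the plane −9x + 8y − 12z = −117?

Normal vector n = (−9, 8, −12), and n·(42, 35, 3) − (−117) = −17.
|n| = √(81 + 64 + 144) = 17, so the distance is |-17|/17 = 1.

1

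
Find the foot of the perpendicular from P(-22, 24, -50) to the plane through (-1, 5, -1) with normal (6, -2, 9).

The perpendicular from P has direction n = (6, -2, 9): r = (-22, 24, -50) + μ(6, -2, 9).
Substitute into the plane: n·(P + μn) = -25 gives -630 + 121μ = -25, so μ = 5.
Foot = (-22, 24, -50) + 5·(6, -2, 9) = (8, 14, -5).

(8, 14, -5)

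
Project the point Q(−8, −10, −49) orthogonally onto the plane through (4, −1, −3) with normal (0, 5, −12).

(-8, -25, -13)

The perpendicular from Q has direction n = (0, 5, −12): r = (−8, −10, −49) + t(0, 5, −12).
Substitute into the plane: n·(Q + tn) = 31 gives 538 + 169t = 31, so t = -3.
Foot = (−8, −10, −49) + (-3)·(0, 5, −12) = (−8, −25, −13).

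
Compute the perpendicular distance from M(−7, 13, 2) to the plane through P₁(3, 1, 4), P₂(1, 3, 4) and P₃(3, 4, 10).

P₁P₂ = (−2, 2, 0) and P₁P₃ = (0, 3, 6), so a normal is n = P₁P₂ × P₁P₃ = (12, 12, −6).
Then n·(−7, 13, 2) − 24 = 36.
|n| = √(144 + 144 + 36) = 18, so the distance is |36|/18 = 2.

2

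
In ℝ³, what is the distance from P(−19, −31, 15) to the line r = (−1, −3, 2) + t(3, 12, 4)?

Direction vector d = (3, 12, 4).
AP = (−18, −28, 13), and AP × d = (−268, 111, −132).
|AP × d|² = 101569 and |d|² = 169, so the distance is √(101569/169) = √601.

√601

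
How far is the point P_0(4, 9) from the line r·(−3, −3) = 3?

7√2

d = |(-3)·4 + (-3)·9 − 3| / √(9 + 9) = |-42|/(3√2) = 7√2.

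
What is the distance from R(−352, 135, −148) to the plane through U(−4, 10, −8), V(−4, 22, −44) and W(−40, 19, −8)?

UV = (0, 12, −36) and UW = (−36, 9, 0), so a normal is n = UV × UW = (324, 1296, 432).
Then n·(−352, 135, −148) − 8208 = −11232.
|n| = √(104976 + 1679616 + 186624) = 1404, so the distance is |-11232|/1404 = 8.

8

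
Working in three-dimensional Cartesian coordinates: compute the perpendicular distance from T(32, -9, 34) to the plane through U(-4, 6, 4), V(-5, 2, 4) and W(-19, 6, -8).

UV = (-1, -4, 0) and UW = (-15, 0, -12), so a normal is n = UV × UW = (48, -12, -60).
Then n·(32, -9, 34) - (-504) = 108.
|n| = √(2304 + 144 + 3600) = 12√42, so the distance is |108|/(12√42) = 3√42/14.

3√42/14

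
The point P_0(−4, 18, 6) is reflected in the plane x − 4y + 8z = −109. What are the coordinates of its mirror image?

With n = (1, −4, 8), the signed offset is (n·P_0 − (-109))/|n|² = 81/81 = 1.
P_0' = P_0 − 2t·n = (−4, 18, 6) − 2·(1, −4, 8) = (−6, 26, −10).

(-6, 26, -10)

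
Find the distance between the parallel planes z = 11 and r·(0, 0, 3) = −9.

14

Divide the second equation by 3 to match normals: z = -3.
Both planes have normal n = (0, 0, 1), |n| = 1. Any point on the first plane is at distance |(-3) − 11|/|n| = 14/1 = 14 from the second.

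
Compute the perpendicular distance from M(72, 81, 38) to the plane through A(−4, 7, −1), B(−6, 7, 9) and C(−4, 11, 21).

8/5

AB = (−2, 0, 10) and AC = (0, 4, 22), so a normal is n = AB × AC = (−40, 44, −8).
Then n·(72, 81, 38) − 476 = −96.
|n| = √(1600 + 1936 + 64) = 60, so the distance is |-96|/60 = 8/5.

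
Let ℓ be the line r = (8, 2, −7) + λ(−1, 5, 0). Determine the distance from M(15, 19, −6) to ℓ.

Direction vector d = (−1, 5, 0).
AP = (7, 17, 1); AP·d = 78, |AP|² = 339, |d|² = 26.
distance² = |AP|² − (AP·d)²/|d|² = 339 − 6084/26 = 105, so the distance is √105.

√105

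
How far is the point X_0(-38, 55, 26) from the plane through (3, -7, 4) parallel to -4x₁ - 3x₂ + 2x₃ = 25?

Parallel planes share the normal n = (-4, -3, 2); since (3, -7, 4) lies on the plane, its equation is -4x₁ - 3x₂ + 2x₃ = 17.
d = |(-4)·(-38) + (-3)·55 + 2·26 − 17| / √(16 + 9 + 4) = |22| / √29 = 22√29/29.

22√29/29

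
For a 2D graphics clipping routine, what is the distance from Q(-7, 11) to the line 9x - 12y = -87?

36/5

d = |9·(-7) + (-12)·11 − (-87)| / √(81 + 144) = |-108|/15 = 36/5.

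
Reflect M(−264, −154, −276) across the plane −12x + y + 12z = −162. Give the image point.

(-4680/17, -2602/17, -4500/17)

n = (−12, 1, 12), |n|² = 289, n·M − (-162) = -136, so t = -136/289 = -8/17.
Foot F = M − (-8/17)·n = (−4584/17, −2610/17, −4596/17); the reflection is 2F − M = (−4680/17, −2602/17, −4500/17).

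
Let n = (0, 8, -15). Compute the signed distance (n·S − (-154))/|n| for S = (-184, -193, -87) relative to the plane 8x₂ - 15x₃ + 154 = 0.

-5

n·S − (-154) = -85.
|n| = 17, so the signed distance is -85/17 = -5.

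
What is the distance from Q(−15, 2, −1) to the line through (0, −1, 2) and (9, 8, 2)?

A direction vector is d = (9, 9, 0).
AP = (−15, 3, −3), and AP × d = (27, −27, −162).
|AP × d|² = 27702 and |d|² = 162, so the distance is √(27702/162) = √171 = 3√19.

3√19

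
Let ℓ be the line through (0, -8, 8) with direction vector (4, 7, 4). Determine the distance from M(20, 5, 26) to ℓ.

Direction vector d = (4, 7, 4).
AP = (20, 13, 18); AP·d = 243, |AP|² = 893, |d|² = 81.
distance² = |AP|² − (AP·d)²/|d|² = 893 − 59049/81 = 164, so the distance is 2√41.

2√41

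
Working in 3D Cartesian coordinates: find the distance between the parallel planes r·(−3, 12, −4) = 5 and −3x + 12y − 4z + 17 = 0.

With common normal n = (−3, 12, −4) (|n| = 13), the distance is |5 − (-17)|/|n| = 22/13.

22/13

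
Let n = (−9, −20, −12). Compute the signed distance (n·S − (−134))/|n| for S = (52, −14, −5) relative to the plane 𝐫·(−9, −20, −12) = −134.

6/25

n·S − (-134) = 6.
|n| = 25, so the signed distance is 6/25.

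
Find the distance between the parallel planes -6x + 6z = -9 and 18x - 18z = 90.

Divide the second equation by -3 to match normals: -6x + 6z = -30.
Both planes have normal n = (-6, 0, 6), |n| = 6√2. Any point on the first plane is at distance |(-30) − (-9)|/|n| = 21/(6√2) = 7√2/4 from the second.

7√2/4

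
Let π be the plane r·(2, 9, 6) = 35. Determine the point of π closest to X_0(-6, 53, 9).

(-14, 17, -15)

n = (2, 9, 6), |n|² = 121, and n·X_0 − 35 = 484.
t = 484/121 = 4, so the foot is X_0 − t·n = (-6, 53, 9) − 4·(2, 9, 6) = (-14, 17, -15).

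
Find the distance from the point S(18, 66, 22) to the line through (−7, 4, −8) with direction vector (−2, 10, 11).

Direction vector d = (−2, 10, 11).
AP = (25, 62, 30), and AP × d = (382, −335, 374).
|AP × d|² = 398025 and |d|² = 225, so the distance is √(398025/225) = √1769.

√1769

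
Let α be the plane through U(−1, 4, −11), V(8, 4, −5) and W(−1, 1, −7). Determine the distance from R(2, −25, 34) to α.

UV = (9, 0, 6) and UW = (0, −3, 4), so a normal is n = UV × UW = (18, −36, −27).
d = |18·2 + (-36)·(-25) + (-27)·34 − 135| / √(324 + 1296 + 729) = |-117| / (9√29) = 13√29/29.

13√29/29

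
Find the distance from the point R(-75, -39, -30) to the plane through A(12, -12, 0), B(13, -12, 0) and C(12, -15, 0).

30

AB = (1, 0, 0) and AC = (0, -3, 0), so a normal is n = AB × AC = (0, 0, -3).
Then n·(-75, -39, -30) - 0 = 90.
|n| = √(0 + 0 + 9) = 3, so the distance is |90|/3 = 30.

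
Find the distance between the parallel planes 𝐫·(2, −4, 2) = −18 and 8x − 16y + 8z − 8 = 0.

Divide the second equation by 4 to match normals: 2x − 4y + 2z = 2.
Both planes have normal n = (2, −4, 2), |n| = 2√6. Any point on the first plane is at distance |2 − (-18)|/|n| = 20/(2√6) = 5√6/3 from the second.

5√6/3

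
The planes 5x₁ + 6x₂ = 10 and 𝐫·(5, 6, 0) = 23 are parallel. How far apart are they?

Both planes have normal n = (5, 6, 0), |n| = √61. Any point on the first plane is at distance |23 − 10|/|n| = 13/√61 from the second.

13/√61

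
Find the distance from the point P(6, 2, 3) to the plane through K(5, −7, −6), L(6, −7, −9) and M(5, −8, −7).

3√11/11

KL = (1, 0, −3) and KM = (0, −1, −1), so a normal is n = KL × KM = (−3, 1, −1).
d = |(-3)·6 + 1·2 + (-1)·3 − (-16)| / √(9 + 1 + 1) = |-3| / √11 = 3√11/11.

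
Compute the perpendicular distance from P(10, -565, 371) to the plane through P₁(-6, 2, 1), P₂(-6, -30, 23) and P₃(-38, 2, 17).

9

P₁P₂ = (0, -32, 22) and P₁P₃ = (-32, 0, 16), so a normal is n = P₁P₂ × P₁P₃ = (-512, -704, -1024).
n = (-512, -704, -1024); n·P − 640 = 12096; |n| = 1344; distance = 12096/1344 = 9.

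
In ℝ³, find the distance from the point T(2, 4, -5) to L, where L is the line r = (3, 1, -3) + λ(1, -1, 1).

Direction vector d = (1, -1, 1).
AP = (-1, 3, -2); AP·d = -6, |AP|² = 14, |d|² = 3.
distance² = |AP|² − (AP·d)²/|d|² = 14 − 36/3 = 2, so the distance is √2.

√2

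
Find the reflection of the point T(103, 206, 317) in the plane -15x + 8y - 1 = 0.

(1931/17, 3406/17, 317)

With n = (-15, 8, 0), the signed offset is (n·T − 1)/|n|² = 102/289 = 6/17.
T' = T − 2t·n = (103, 206, 317) − (12/17)·(-15, 8, 0) = (1931/17, 3406/17, 317).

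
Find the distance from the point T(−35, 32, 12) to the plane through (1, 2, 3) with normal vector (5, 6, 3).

The plane has equation n·(r − (1, 2, 3)) = 0, i.e. n·r = 26.
Then n·(−35, 32, 12) − 26 = 27.
|n| = √(25 + 36 + 9) = √70, so the distance is |27|/√70 = 27/√70.

27/√70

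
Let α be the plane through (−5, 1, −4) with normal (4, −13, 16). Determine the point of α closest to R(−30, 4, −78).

n = (4, −13, 16), |n|² = 441, and n·R − (-97) = -1323.
t = -1323/441 = -3, so the foot is R − t·n = (−30, 4, −78) − (-3)·(4, −13, 16) = (−18, −35, −30).

(-18, -35, -30)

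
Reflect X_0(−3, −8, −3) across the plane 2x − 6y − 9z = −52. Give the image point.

(-7, 4, 15)

With n = (2, −6, −9), the signed offset is (n·X_0 − (-52))/|n|² = 121/121 = 1.
X_0' = X_0 − 2t·n = (−3, −8, −3) − 2·(2, −6, −9) = (−7, 4, 15).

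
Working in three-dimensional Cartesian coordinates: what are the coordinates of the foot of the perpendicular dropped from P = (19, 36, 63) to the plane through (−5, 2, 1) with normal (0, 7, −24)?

(19, 50, 15)

The perpendicular from P has direction n = (0, 7, −24): r = (19, 36, 63) + μ(0, 7, −24).
Substitute into the plane: n·(P + μn) = -10 gives -1260 + 625μ = -10, so μ = 2.
Foot = (19, 36, 63) + 2·(0, 7, −24) = (19, 50, 15).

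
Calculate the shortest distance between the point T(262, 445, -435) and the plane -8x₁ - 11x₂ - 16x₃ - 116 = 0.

d = |(-8)·262 + (-11)·445 + (-16)·(-435) − 116| / √(64 + 121 + 256) = |-147| / 21 = 7.

7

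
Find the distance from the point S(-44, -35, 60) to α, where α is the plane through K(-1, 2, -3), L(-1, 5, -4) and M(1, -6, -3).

KL = (0, 3, -1) and KM = (2, -8, 0), so a normal is n = KL × KM = (-8, -2, -6).
Then n·(-44, -35, 60) - 22 = 40.
|n| = √(64 + 4 + 36) = 2√26, so the distance is |40|/(2√26) = 10√26/13.

20/√26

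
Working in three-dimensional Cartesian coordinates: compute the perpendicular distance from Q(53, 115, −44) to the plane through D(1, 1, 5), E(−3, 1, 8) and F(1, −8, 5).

8

DE = (−4, 0, 3) and DF = (0, −9, 0), so a normal is n = DE × DF = (27, 0, 36).
n = (27, 0, 36); n·P − 207 = -360; |n| = 45; distance = 360/45 = 8.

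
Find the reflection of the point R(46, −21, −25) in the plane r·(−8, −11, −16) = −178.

(62, 1, 7)

With n = (−8, −11, −16), the signed offset is (n·R − (-178))/|n|² = 441/441 = 1.
R' = R − 2t·n = (46, −21, −25) − 2·(−8, −11, −16) = (62, 1, 7).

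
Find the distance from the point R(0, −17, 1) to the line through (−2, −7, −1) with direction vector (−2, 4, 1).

Direction vector d = (−2, 4, 1).
AP = (2, −10, 2); AP·d = -42, |AP|² = 108, |d|² = 21.
distance² = |AP|² − (AP·d)²/|d|² = 108 − 1764/21 = 24, so the distance is 2√6.

2√6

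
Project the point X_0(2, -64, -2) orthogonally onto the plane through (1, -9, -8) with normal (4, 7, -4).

(22, -29, -22)

n = (4, 7, -4), |n|² = 81, and n·X_0 − (-27) = -405.
t = -405/81 = -5, so the foot is X_0 − t·n = (2, -64, -2) − (-5)·(4, 7, -4) = (22, -29, -22).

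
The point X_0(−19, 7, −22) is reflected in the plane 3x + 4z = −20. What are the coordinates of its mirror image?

With n = (3, 0, 4), the signed offset is (n·X_0 − (-20))/|n|² = -125/25 = -5.
X_0' = X_0 − 2t·n = (−19, 7, −22) − (-10)·(3, 0, 4) = (11, 7, 18).

(11, 7, 18)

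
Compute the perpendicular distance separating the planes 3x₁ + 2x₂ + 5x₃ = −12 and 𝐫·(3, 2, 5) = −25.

Both planes have normal n = (3, 2, 5), |n| = √38. Any point on the first plane is at distance |(-25) − (-12)|/|n| = 13/√38 from the second.

13√38/38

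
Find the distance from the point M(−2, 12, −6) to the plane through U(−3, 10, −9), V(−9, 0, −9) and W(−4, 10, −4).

2/√35

UV = (−6, −10, 0) and UW = (−1, 0, 5), so a normal is n = UV × UW = (−50, 30, −10).
Then n·(−2, 12, −6) − 540 = −20.
|n| = √(2500 + 900 + 100) = 10√35, so the distance is |-20|/(10√35) = 2√35/35.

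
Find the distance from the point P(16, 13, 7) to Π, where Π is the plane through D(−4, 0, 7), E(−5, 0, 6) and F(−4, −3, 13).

DE = (−1, 0, −1) and DF = (0, −3, 6), so a normal is n = DE × DF = (−3, 6, 3).
n = (−3, 6, 3); n·P − 33 = 18; |n| = 3√6; distance = 18/(3√6) = √6.

√6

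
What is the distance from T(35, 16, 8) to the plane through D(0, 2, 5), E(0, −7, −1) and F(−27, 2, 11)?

13/11

DE = (0, −9, −6) and DF = (−27, 0, 6), so a normal is n = DE × DF = (−54, 162, −243).
Then n·(35, 16, 8) − (−891) = −351.
|n| = √(2916 + 26244 + 59049) = 297, so the distance is |-351|/297 = 13/11.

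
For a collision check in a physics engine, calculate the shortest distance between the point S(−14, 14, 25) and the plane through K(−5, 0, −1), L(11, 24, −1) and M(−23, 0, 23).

14/17

KL = (16, 24, 0) and KM = (−18, 0, 24), so a normal is n = KL × KM = (576, −384, 432).
n = (576, −384, 432); n·P − (-3312) = 672; |n| = 816; distance = 672/816 = 14/17.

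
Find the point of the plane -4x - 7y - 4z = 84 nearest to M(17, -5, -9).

(13, -12, -13)

n = (-4, -7, -4), |n|² = 81, and n·M − 84 = -81.
t = -81/81 = -1, so the foot is M − t·n = (17, -5, -9) − (-1)·(-4, -7, -4) = (13, -12, -13).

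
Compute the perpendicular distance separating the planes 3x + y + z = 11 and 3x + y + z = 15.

4/√11

Both planes have normal n = (3, 1, 1), |n| = √11. Any point on the first plane is at distance |15 − 11|/|n| = 4/√11 = 4√11/11 from the second.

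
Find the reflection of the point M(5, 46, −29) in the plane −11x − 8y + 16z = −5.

With n = (−11, −8, 16), the signed offset is (n·M − (-5))/|n|² = -882/441 = -2.
M' = M − 2t·n = (5, 46, −29) − (-4)·(−11, −8, 16) = (−39, 14, 35).

(-39, 14, 35)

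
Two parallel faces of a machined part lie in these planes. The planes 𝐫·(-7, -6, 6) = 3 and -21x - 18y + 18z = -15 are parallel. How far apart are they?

Divide the second equation by 3 to match normals: -7x - 6y + 6z = -5.
Both planes have normal n = (-7, -6, 6), |n| = 11. Any point on the first plane is at distance |(-5) − 3|/|n| = 8/11 from the second.

8/11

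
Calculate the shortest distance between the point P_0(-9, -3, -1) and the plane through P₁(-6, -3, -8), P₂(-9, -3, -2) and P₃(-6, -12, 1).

P₁P₂ = (-3, 0, 6) and P₁P₃ = (0, -9, 9), so a normal is n = P₁P₂ × P₁P₃ = (54, 27, 27).
d = |54·(-9) + 27·(-3) + 27·(-1) − (-621)| / √(2916 + 729 + 729) = |27| / (27√6) = √6/6.

√6/6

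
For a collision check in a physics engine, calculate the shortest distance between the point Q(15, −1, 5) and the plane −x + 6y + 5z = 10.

3√62/31

n = (−1, 6, 5); n·P − 10 = -6; |n| = √62; distance = 6/√62 = 3√62/31.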